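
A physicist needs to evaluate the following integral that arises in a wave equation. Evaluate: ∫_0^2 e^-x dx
Antiderivative: -e^-x
Evaluate: -(e^-2 - 1)

Answer: (e^-2 - 1)/(-1)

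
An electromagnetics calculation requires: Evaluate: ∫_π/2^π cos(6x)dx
Antiderivative: sin(6x)/6
Evaluate at bounds: [sin(6·π)/6] - [sin(6·π/2)/6]
= ((0) - (0))/6 = 0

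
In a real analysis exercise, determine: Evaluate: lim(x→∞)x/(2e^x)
Apply L'Hôpital 1 times (∞/∞ each time):
Eventually get 1!/(2e^x) → 0

Answer: 0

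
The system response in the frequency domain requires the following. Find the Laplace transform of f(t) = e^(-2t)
L{e^(at)}=1/(s-a)
L{e^(-2t)}=1/(s+2)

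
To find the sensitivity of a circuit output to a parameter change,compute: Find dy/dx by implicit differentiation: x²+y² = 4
Differentiate both sides: 2x+2y·(dy/dx) = 0
Solve: dy/dx = -2x/(2y) = -x/y

Answer: dy/dx = -x/y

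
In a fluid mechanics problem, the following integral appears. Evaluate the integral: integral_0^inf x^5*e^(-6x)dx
This is a Gamma integral. Substitute u=6x (du=6 dx):
integral_0^inf x^5*e^(-6x) dx=(1/6^6) integral_0^inf u^5*e^(-u) du
=Gamma(6)/6^6=5!/6^6=120/46656

Answer: 5/1944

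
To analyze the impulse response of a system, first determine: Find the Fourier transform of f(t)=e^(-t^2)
The Fourier transform of a Gaussian e^(-t^2) is sqrt(pi) * e^(-omega^2/4).
With a = 1: F(omega) = sqrt(pi) * e^(-omega^2/4)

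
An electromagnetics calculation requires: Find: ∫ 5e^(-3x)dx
Since d/dx[e^(-3x)] = -3e^(-3x), we get -5/3 e^(-3x)+C

Answer: (-5/3)e^(-3x)+C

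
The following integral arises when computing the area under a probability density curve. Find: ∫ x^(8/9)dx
Power rule: ∫ x^(8/9) dx = x^(17/9)/(17/9) + C

Answer: (9/17)·x^(17/9) + C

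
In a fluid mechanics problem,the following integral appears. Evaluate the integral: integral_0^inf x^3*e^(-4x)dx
This is a Gamma integral. Substitute u = 4x (du = 4 dx):
integral_0^inf x^3 * e^(-4x) dx = (1/4^4) integral_0^inf u^3 * e^(-u) du
= Gamma(4)/4^4 = 3!/4^4 = 6/256

Answer: 3/128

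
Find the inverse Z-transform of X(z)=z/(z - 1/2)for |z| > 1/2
Standard pair: z/(z-a) <-> a^n*u[n] for causal signals
With a=1/2: x[n]=(1/2)^n*u[n]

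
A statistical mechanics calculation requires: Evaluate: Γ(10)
Γ(n) = (n-1)! for positive integers
Γ(10) = 9! = 362880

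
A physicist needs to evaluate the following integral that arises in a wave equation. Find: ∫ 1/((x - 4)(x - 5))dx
Partial fractions: 1/((x-4)(x-5))=A/(x-4) + B/(x-5)
A=-1, B=1
∫ [-1· 1/(x-4) + 1· 1/(x-5)] dx
=(1)[ln|x-5| - ln|x-4|] + C

Answer: ln|(x-5)/(x-4)| + C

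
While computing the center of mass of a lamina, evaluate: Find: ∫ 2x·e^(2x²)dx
Let u=2x², du=4x dx
∫ (1/2)e^u du=e^u/2+C

Answer: e^(2x²)/2+C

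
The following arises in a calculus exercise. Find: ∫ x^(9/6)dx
Power rule: ∫ x^(3/2) dx = x^(5/2)/(5/2) + C

Answer: (2/5)·x^(5/2) + C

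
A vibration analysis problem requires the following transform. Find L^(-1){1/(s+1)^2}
L^(-1){1/(s-a)^n}=t^(n-1)·e^(at)/(n-1)!
Here a=-1, n=2: t^1·e^(-t)/1

Answer: t·e^(-t)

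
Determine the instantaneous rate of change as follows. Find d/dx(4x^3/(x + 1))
Quotient rule: (f/g)' = (f'g - fg')/g²
f = 4x^3, f' = 12x^2
g = x + 1, g' = 1

Answer: (12x^2·(x + 1) - 4x^3)/(x + 1)²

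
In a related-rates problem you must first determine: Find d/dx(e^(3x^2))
Chain rule: d/dx[e^u] = e^u · u' where u = 3x^2
u' = 6x

Answer: 6x·e^(3x^2)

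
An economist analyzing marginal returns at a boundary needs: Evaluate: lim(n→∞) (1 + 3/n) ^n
This is the definition of e^3: lim(1+3/n)^n=e^3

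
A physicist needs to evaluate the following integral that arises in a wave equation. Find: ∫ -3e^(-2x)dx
Since d/dx[e^(-2x)] = -2e^(-2x), we get 3/2 e^(-2x) + C

Answer: (3/2)e^(-2x) + C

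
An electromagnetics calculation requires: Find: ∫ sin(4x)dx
Using substitution u=4x: ∫ sin(u) du/4=-cos(u)/4 + C

Answer: (-1/4)cos(4x) + C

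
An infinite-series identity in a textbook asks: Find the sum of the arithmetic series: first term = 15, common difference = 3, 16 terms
Last term: a_n=15 + (16 - 1)·3=60
Sum=n(a_1 + a_n)/2=16(15 + 60)/2=600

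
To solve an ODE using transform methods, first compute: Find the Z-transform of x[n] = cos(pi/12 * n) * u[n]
Z{cos(w0*n)*u[n]}=z(z - cos(w0))/(z^2 - 2z*cos(w0) + 1)
With w0=pi/12: X(z)=z(z - cos(pi/12))/(z^2 - 2z*cos(pi/12) + 1)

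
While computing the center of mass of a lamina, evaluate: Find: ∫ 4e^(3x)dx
Since d/dx[e^(3x)] = 3e^(3x), we get 4/3 e^(3x)+C

Answer: (4/3)e^(3x)+C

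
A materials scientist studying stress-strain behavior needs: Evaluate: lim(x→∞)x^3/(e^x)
Apply L'Hôpital 3 times (∞/∞ each time):
Eventually get 3!/(e^x) → 0

Answer: 0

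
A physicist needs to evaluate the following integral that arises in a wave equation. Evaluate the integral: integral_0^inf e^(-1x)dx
integral_0^inf e^(-1x) dx = [-1/1*e^(-1x)]_0^inf
= 0 - (-1/1) = 1/1

Answer: 1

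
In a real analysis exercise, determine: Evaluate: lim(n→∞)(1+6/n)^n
This is the definition of e^6: lim(1+6/n)^n=e^6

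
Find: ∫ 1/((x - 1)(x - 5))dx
Partial fractions: 1/((x-1)(x-5)) = A/(x-1) + B/(x-5)
A = -1/4, B = 1/4
∫ [-1/4· 1/(x-1) + 1/4· 1/(x-5)] dx
= (1/4)[ln|x-5| - ln|x-1|] + C

Answer: (1/4)·ln|(x-5)/(x-1)| + C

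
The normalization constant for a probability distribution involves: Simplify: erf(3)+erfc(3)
By definition erfc(x) = 1 - erf(x)
erf(3) + erfc(3) = erf(3) + 1 - erf(3) = 1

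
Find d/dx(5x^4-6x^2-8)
Power rule: d/dx(ax^n)=n·a·x^(n-1)
Term by term: 20·x^3-12·x

Answer: 20x^3-12x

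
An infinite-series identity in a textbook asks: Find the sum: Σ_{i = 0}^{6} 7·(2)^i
Geometric series: S = a(1 - r^n)/(1 - r)
a = 7, r = 2, n = 7
S = 7(1-128)/-1 = 889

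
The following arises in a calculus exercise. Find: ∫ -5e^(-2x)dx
Since d/dx[e^(-2x)] = -2e^(-2x), we get 5/2 e^(-2x)+C

Answer: (5/2)e^(-2x)+C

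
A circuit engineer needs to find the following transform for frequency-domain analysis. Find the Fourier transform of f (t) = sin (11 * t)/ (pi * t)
sin(W*t)/(pi*t) = (W/pi)*sinc(W*t/pi) is the impulse response of the ideal low-pass filter with cutoff W (here W = 11).
Its Fourier transform is a rectangular function:
F(omega) = 1 for |omega| < 11, 0 otherwise

Answer: rect(omega/22) [i.e., 1 for |omega| < 11, 0 otherwise]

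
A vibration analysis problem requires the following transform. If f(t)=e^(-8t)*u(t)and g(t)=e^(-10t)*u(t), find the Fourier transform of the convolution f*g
By the convolution theorem: F{f * g} = F(omega) * G(omega)
F(omega) = 1/(8+j * omega), G(omega) = 1/(10+j * omega)
F{f * g} = 1/((8+j * omega)(10+j * omega))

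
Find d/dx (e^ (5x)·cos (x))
Product rule: (fg)' = f'g + fg'
f = e^(5x), f' = 5·e^(5x)
g = cos(x), g' = -sin(x)

Answer: 5·e^(5x)·cos(x) - e^(5x)·sin(x)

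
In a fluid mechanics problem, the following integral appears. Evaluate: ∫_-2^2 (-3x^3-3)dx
Step 1: Find antiderivative F(x) = (-3/4)x^4-3x
Step 2: F(2) - F(-2) = -18 - (-6) = -12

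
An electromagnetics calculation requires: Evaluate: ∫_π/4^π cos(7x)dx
Antiderivative: sin(7x)/7
Evaluate at bounds: [sin(7·π)/7] - [sin(7·π/4)/7]
= ((0) - (-√2/2))/7 = √2/14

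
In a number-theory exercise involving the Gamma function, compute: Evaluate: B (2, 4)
B(x,y)=Γ(x)Γ(y)/Γ(x + y)=(x-1)!(y-1)!/(x + y-1)!
B(2,4)=1!·3!/5!=1/20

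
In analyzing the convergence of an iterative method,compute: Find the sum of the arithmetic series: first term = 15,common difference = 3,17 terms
Last term: a_n = 15+(17-1)·3 = 63
Sum = n(a_1+a_n)/2 = 17(15+63)/2 = 663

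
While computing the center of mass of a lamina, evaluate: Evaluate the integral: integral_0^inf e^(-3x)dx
integral_0^inf e^(-3x) dx = [-1/3*e^(-3x)]_0^inf
= 0 - (-1/3) = 1/3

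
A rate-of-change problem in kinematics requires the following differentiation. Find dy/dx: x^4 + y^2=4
Differentiate: 4x^3 + 2y·(dy/dx) = 0
dy/dx = -4x^3/(2y)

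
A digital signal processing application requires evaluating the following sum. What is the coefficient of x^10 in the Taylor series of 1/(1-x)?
1/(1-x)=Σ x^n for |x|<1
All coefficients are 1

Answer: 1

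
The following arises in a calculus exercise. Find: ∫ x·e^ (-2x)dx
Integration by parts: u=x, dv=e^(-2x) dx
du=dx, v=e^(-2x)/(-2)
=x·e^(-2x)/(-2) - ∫ e^(-2x)/(-2) dx
=x·e^(-2x)/(-2) - e^(-2x)/4 + C

Answer: e^(-2x)(x/(-2) - 1/4) + C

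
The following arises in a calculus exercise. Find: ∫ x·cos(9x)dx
By parts: u = x, dv = cos(9x) dx
du = dx, v = sin(9x)/9
= x·sin(9x)/9+cos(9x)/9²+C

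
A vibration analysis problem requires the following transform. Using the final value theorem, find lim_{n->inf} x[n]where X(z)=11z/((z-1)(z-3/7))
Final value theorem: lim x[n] = lim_{z->1} (z-1) * X(z)
(z-1) * X(z) = 11z/(z-3/7)
As z->1: 11/(1-3/7) = 11/(4/7) = 77/4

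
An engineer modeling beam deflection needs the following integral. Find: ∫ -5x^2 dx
Using power rule: ∫ -5x^2 dx = -5/3 x^3 + C = (-5/3)x^3 + C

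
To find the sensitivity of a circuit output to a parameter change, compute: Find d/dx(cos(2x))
Chain rule: d/dx[cos(u)]=-sin(u)·u' where u=2x
u'=2

Answer: -2·sin(2x)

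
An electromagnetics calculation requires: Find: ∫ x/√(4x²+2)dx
Let u=4x² + 2, du=8x dx
∫ (1/8)·u^(-1/2) du=√u/4 + C

Answer: √(4x² + 2)/4 + C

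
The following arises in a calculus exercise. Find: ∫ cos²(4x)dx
Using identity cos²(u)=(1+cos(2u))/2:
∫ (1+cos(8x))/2 dx=x/2+sin(8x)/16+C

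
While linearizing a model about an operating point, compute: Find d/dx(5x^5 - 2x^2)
Power rule: d/dx(ax^n) = n·a·x^(n-1)
Term by term: 25·x^4-4·x

Answer: 25x^4-4x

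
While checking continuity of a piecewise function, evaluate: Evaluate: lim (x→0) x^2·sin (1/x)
Squeeze theorem: -|x^2| ≤ x^2·sin(1/x) ≤ |x^2|
Since x^2 → 0 as x → 0, by squeeze theorem the limit is 0

Answer: 0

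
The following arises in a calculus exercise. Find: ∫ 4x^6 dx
Using power rule: ∫ 4x^6 dx = 4/7 x^7 + C = (4/7)x^7 + C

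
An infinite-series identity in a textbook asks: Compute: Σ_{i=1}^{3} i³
Using formula: Σ i^3 = [n(n+1)/2]² = [3·4/2]² = 36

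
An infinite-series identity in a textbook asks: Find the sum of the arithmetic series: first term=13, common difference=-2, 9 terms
Last term: a_n=13+(9-1)·-2=-3
Sum=n(a_1+a_n)/2=9(13+(-3))/2=45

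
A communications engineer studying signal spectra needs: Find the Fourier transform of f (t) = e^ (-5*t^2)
The Fourier transform of a Gaussian e^(-a*t^2) is sqrt(pi/a)*e^(-omega^2/(4a)).
With a = 5: F(omega) = sqrt(pi/5)*e^(-omega^2/20)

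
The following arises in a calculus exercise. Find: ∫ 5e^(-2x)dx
Since d/dx[e^(-2x)]=-2e^(-2x), we get -5/2 e^(-2x) + C

Answer: (-5/2)e^(-2x) + C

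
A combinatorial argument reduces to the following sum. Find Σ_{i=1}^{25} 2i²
=2·n(n + 1)(2n + 1)/6=2·25·26·51/6=11050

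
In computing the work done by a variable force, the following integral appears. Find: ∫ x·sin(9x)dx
By parts: u = x, dv = sin(9x) dx
du = dx, v = -cos(9x)/9
= -x·cos(9x)/9+sin(9x)/9²+C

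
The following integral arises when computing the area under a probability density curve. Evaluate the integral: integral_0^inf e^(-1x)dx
integral_0^inf e^(-1x) dx=[-1/1*e^(-1x)]_0^inf
=0 - (-1/1)=1/1

Answer: 1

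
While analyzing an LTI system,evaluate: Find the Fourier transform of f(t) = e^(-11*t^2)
The Fourier transform of a Gaussian e^(-a * t^2) is sqrt(pi/a) * e^(-omega^2/(4a)).
With a = 11: F(omega) = sqrt(pi/11) * e^(-omega^2/44)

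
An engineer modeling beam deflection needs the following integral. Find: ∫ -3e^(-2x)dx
Since d/dx[e^(-2x)]=-2e^(-2x), we get 3/2 e^(-2x)+C

Answer: (3/2)e^(-2x)+C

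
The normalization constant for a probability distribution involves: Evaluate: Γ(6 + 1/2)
Γ(n+1/2)=(2n)!√π/(4^n·n!)
=479001600√π/(4096·720)=(10395/64)·√π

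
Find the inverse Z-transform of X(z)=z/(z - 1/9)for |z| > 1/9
Standard pair: z/(z-a) <-> a^n*u[n] for causal signals
With a=1/9: x[n]=(1/9)^n*u[n]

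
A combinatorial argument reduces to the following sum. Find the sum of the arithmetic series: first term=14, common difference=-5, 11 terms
Last term: a_n=14 + (11 - 1)·-5=-36
Sum=n(a_1 + a_n)/2=11(14 + (-36))/2=-121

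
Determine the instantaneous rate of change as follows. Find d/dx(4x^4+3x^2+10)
Power rule: d/dx(ax^n)=n·a·x^(n-1)
Term by term: 16·x^3 + 6·x

Answer: 16x^3 + 6x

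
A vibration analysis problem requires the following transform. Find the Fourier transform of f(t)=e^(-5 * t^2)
The Fourier transform of a Gaussian e^(-a * t^2) is sqrt(pi/a) * e^(-omega^2/(4a)).
With a = 5: F(omega) = sqrt(pi/5) * e^(-omega^2/20)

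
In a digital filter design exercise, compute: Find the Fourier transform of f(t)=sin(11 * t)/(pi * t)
sin(W*t)/(pi*t) = (W/pi)*sinc(W*t/pi) is the impulse response of the ideal low-pass filter with cutoff W (here W = 11).
Its Fourier transform is a rectangular function:
F(omega) = 1 for |omega| < 11, 0 otherwise

Answer: rect(omega/22) [i.e., 1 for |omega| < 11, 0 otherwise]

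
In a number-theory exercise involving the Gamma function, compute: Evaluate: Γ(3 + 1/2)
Γ(n+1/2) = (2n)!√π/(4^n·n!)
= 720√π/(64·6) = (15/8)·√π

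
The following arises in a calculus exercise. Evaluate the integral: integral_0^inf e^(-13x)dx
integral_0^inf e^(-13x) dx = [-1/13*e^(-13x)]_0^inf
= 0 - (-1/13) = 1/13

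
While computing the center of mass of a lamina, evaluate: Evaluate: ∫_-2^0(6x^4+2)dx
Step 1: Find antiderivative F(x) = (6/5)x^5+2x
Step 2: F(0) - F(-2) = 0 - (-212/5) = 212/5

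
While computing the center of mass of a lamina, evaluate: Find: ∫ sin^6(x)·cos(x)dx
Let u=sin(x), du=cos(x) dx
∫ u^6 du=u^7/7 + C

Answer: sin^7(x)/7 + C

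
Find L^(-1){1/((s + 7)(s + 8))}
Partial fractions: 1/((s+7)(s+8)) = A/(s+7)+B/(s+8)
Cover-up: A = 1/(s+8)|_{s = -7} = 1; B = 1/(s+7)|_{s = -8} = -1
L^(-1) = e^(-7t) - e^(-8t)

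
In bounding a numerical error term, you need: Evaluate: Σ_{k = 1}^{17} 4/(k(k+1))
Partial fractions: 4/(k(k + 1)) = 4/k - 4/(k + 1)
Telescoping sum: 4(1 - 1/18) = 4·17/18

Answer: 34/9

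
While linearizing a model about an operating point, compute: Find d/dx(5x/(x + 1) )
Quotient rule: (f/g)'=(f'g - fg')/g²
f=5x, f'=5
g=x+1, g'=1

Answer: (5·(x+1)-5x)/(x+1)²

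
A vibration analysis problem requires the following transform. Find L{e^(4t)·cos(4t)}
First shifting: L{e^(at)f(t)}=F(s-a)
L{cos(4t)}=s/(s² + 16)
Shift: (s-4)/((s-4)² + 16)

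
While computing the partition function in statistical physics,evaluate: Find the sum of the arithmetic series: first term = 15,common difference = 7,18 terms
Last term: a_n=15 + (18 - 1)·7=134
Sum=n(a_1 + a_n)/2=18(15 + 134)/2=1341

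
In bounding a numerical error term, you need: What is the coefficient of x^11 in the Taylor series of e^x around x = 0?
Taylor series of e^x = Σ x^n/n!
Coefficient of x^11 = 1/11! = 1/39916800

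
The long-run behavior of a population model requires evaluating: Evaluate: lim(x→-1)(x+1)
Polynomial is continuous, so substitute x=-1:
1·(-1)+1=0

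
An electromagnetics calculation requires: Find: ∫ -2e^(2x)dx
Since d/dx[e^(2x)] = 2e^(2x), we get -1 e^(2x)+C

Answer: -e^(2x)+C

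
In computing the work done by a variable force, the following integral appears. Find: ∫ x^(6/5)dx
Power rule: ∫ x^(6/5) dx = x^(11/5)/(11/5) + C

Answer: (5/11)·x^(11/5) + C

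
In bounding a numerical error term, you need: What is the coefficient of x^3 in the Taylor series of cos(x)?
cos(x) has only even powers. Coefficient of x^3=0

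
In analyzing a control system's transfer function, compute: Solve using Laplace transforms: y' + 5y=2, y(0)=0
Take L of both sides: sY(s)-0+5Y(s)=2/s
Y(s)(s+5)=2/s+0
Y(s)=2/(s(s+5))+0/(s+5)
Partial fractions: 2/(s(s+5))=(2/5)/s - (2/5)/(s+5)
So Y(s)=(2/5)/s - (2/5)/(s+5)
Inverse transform (L^(-1){1/s}=1, L^(-1){1/(s+5)}=e^(-5t)):

Answer: y(t)=2/5 - (2/5)·e^(-5t)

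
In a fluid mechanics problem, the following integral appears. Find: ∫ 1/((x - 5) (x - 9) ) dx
Partial fractions: 1/((x-5)(x-9)) = A/(x-5) + B/(x-9)
A = -1/4, B = 1/4
∫ [-1/4· 1/(x-5) + 1/4· 1/(x-9)] dx
= (1/4)[ln|x-9| - ln|x-5|] + C

Answer: (1/4)·ln|(x-9)/(x-5)| + C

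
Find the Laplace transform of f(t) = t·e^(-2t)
L{t·e^(at)}=1/(s-a)²
L{t·e^(-2t)}=1/(s + 2)²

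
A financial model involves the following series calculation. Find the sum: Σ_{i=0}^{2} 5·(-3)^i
Geometric series: S = a(1 - r^n)/(1 - r)
a = 5, r = -3, n = 3
S = 5(1+27)/4 = 35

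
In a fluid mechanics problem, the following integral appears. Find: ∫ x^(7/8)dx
Power rule: ∫ x^(7/8) dx=x^(15/8)/(15/8) + C

Answer: (8/15)·x^(15/8) + C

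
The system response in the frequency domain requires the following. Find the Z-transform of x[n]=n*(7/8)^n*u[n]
Using the property Z{n*a^n*u[n]} = az/(z-a)^2
With a = 7/8: X(z) = (7/8)z/(z - 7/8)^2, |z| > 7/8

Answer: (7/8)z/(z - 7/8)^2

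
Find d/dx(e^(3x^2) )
Chain rule: d/dx[e^u]=e^u · u' where u=3x^2
u'=6x

Answer: 6x·e^(3x^2)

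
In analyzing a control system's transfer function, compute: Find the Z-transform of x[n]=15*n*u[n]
Z{n*u[n]}=z/(z-1)^2
By linearity: Z{15*n*u[n]}=15z/(z-1)^2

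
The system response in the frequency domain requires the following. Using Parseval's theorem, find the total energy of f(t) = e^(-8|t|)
Parseval's theorem: E = integral |f(t)|^2 dt = (1/2pi) integral |F(omega)|^2 domega
E = integral_{-inf}^{inf} e^(-16|t|) dt = 2 * integral_0^inf e^(-16t) dt = 2/(2 * 8) = 1/8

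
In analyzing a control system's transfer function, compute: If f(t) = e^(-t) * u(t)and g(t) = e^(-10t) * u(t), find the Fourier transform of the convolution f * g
By the convolution theorem: F{f * g} = F(omega) * G(omega)
F(omega) = 1/(1+j * omega), G(omega) = 1/(10+j * omega)
F{f * g} = 1/((1+j * omega)(10+j * omega))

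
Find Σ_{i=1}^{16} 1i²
= 1·n(n+1)(2n+1)/6 = 1·16·17·33/6 = 1496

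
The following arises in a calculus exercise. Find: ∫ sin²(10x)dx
Using identity sin²(u)=(1 - cos(2u))/2:
∫ (1 - cos(20x))/2 dx=x/2 - sin(20x)/40+C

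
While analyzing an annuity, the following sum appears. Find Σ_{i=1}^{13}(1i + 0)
= 1·Σ i + 0·13 = 1·91 + 0 = 91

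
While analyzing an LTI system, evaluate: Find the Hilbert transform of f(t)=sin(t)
The Hilbert transform shifts each frequency component by -pi/2.
H{sin(wt)} = -cos(wt)
With w = 1: H{sin(t)} = -cos(t)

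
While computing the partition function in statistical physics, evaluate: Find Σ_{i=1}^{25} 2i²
=2·n(n + 1)(2n + 1)/6=2·25·26·51/6=11050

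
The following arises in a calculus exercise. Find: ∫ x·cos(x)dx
By parts: u=x, dv=cos(x) dx
du=dx, v=sin(x)
=x·sin(x) + cos(x) + C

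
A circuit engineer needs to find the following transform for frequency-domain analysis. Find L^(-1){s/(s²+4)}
L^(-1){s/(s²+w²)} = cos(wt)
Here w = 2

Answer: cos(2t)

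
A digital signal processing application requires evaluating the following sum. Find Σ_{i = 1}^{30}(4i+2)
= 4·Σ i + 2·30 = 4·465 + 60 = 1920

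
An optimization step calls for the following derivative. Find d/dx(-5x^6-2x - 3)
Power rule: d/dx(ax^n) = n·a·x^(n-1)
Term by term: -30·x^5 - 2

Answer: -30x^5 - 2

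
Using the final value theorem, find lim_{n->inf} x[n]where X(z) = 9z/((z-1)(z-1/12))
Final value theorem: lim x[n] = lim_{z->1} (z-1) * X(z)
(z-1) * X(z) = 9z/(z-1/12)
As z->1: 9/(1 - 1/12) = 9/(11/12) = 108/11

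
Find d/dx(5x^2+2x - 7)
Power rule: d/dx(ax^n) = n·a·x^(n-1)
Term by term: 10·x + 2

Answer: 10x + 2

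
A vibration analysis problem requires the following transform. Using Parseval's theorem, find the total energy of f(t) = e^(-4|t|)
Parseval's theorem: E = integral |f(t)|^2 dt = (1/2pi) integral |F(omega)|^2 domega
E = integral_{-inf}^{inf} e^(-8|t|) dt = 2*integral_0^inf e^(-8t) dt = 2/(2*4) = 1/4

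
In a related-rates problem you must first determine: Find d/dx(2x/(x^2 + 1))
Quotient rule: (f/g)' = (f'g - fg')/g²
f = 2x, f' = 2
g = x^2 + 1, g' = 2x

Answer: (2·(x^2 + 1) - 4x^2)/(x^2 + 1)²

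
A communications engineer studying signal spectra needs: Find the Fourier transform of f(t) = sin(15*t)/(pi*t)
sin(W * t)/(pi * t) = (W/pi) * sinc(W * t/pi) is the impulse response of the ideal low-pass filter with cutoff W (here W = 15).
Its Fourier transform is a rectangular function:
F(omega) = 1 for |omega| < 15, 0 otherwise

Answer: rect(omega/30) [i.e., 1 for |omega| < 15, 0 otherwise]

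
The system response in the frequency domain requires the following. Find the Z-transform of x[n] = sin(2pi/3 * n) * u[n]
Z{sin(w0 * n) * u[n]}=z * sin(w0)/(z^2 - 2z * cos(w0) + 1)
With w0=2pi/3: X(z)=z * sin(2pi/3)/(z^2 - 2z * cos(2pi/3) + 1)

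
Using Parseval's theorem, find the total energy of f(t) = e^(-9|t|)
Parseval's theorem: E=integral |f(t)|^2 dt=(1/2pi) integral |F(omega)|^2 domega
E=integral_{-inf}^{inf} e^(-18|t|) dt=2 * integral_0^inf e^(-18t) dt=2/(2 * 9)=1/9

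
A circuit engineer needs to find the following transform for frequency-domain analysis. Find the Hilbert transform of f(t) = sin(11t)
The Hilbert transform shifts each frequency component by -pi/2.
H{sin(wt)}=-cos(wt)
With w=11: H{sin(11t)}=-cos(11t)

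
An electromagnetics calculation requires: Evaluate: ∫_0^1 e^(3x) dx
Antiderivative: (1/3)e^(3x)
Evaluate: (1/3)(e^3-1)

Answer: (e^3-1)/3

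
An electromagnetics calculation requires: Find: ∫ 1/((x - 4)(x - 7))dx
Partial fractions: 1/((x-4)(x-7))=A/(x-4) + B/(x-7)
A=-1/3, B=1/3
∫ [-1/3· 1/(x-4) + 1/3· 1/(x-7)] dx
=(1/3)[ln|x-7| - ln|x-4|] + C

Answer: (1/3)·ln|(x-7)/(x-4)| + C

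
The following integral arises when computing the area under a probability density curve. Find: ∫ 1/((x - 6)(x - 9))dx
Partial fractions: 1/((x-6)(x-9))=A/(x-6)+B/(x-9)
A=-1/3, B=1/3
∫ [-1/3· 1/(x-6)+1/3· 1/(x-9)] dx
=(1/3)[ln|x-9| - ln|x-6|]+C

Answer: (1/3)·ln|(x-9)/(x-6)|+C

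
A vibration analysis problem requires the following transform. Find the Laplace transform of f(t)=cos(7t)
L{cos(wt)}=s/(s²+w²)
L{cos(7t)}=s/(s²+49)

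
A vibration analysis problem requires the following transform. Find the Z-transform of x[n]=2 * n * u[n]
Z{n*u[n]} = z/(z-1)^2
By linearity: Z{2*n*u[n]} = 2z/(z-1)^2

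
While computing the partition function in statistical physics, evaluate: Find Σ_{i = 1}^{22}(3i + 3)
=3·Σ i + 3·22=3·253 + 66=825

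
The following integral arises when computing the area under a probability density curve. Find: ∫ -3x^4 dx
Using power rule: ∫ -3x^4 dx = -3/5 x^5 + C = (-3/5)x^5 + C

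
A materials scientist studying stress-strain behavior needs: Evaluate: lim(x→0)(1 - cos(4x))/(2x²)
Using 1-cos(u) ≈ u²/2 for small u:
(1-cos(4x)) ≈ (4x)²/2 = 16x²/2
So limit = 16/(2·2) = 4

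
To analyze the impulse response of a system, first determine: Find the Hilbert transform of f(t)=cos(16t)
The Hilbert transform shifts each frequency component by -pi/2.
H{cos(wt)} = sin(wt)
With w = 16: H{cos(16t)} = sin(16t)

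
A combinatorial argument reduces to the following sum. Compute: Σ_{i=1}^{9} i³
Using formula: Σ i^3=[n(n + 1)/2]²=[9·10/2]²=2025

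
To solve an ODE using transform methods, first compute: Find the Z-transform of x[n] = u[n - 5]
Using the time-shift property: Z{u[n-5]} = z^(-5)*z/(z-1)
= z^(-4)/(z-1)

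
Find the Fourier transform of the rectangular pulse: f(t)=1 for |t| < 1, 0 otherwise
F(omega) = integral from -1 to 1 of e^(-j*omega*t) dt
= 2*sin(1*omega)/omega = 2*sinc(1*omega/pi)

Answer: 2*sin(1*omega)/omega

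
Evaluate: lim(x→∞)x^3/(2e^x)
Apply L'Hôpital 3 times (∞/∞ each time):
Eventually get 3!/(2e^x) → 0

Answer: 0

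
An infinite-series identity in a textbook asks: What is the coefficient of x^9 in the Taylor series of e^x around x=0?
Taylor series of e^x=Σ x^n/n!
Coefficient of x^9=1/9!=1/362880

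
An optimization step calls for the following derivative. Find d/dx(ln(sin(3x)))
Chain rule: d/dx[ln(u)] = u'/u where u = sin(3x)
u' = 3cos(3x)

Answer: (3cos(3x))/(sin(3x))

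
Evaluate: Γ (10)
Γ(n)=(n-1)! for positive integers
Γ(10)=9!=362880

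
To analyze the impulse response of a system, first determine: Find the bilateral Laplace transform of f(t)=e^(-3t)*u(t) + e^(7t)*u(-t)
For e^(-3t)*u(t): L = 1/(s+3), Re(s) > -3
For e^(7t)*u(-t): L = -1/(s-7), Re(s) < 7
Combined: F(s) = 1/(s+3)-1/(s-7), -3 < Re(s) < 7

Answer: 1/(s+3)-1/(s-7), ROC: -3 < Re(s) < 7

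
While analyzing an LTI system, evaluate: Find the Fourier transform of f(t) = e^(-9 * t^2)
The Fourier transform of a Gaussian e^(-a * t^2) is sqrt(pi/a) * e^(-omega^2/(4a)).
With a=9: F(omega)=sqrt(pi)/3 * e^(-omega^2/36)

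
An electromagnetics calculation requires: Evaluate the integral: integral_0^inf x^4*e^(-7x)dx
This is a Gamma integral. Substitute u = 7x (du = 7 dx):
integral_0^inf x^4*e^(-7x) dx = (1/7^5) integral_0^inf u^4*e^(-u) du
= Gamma(5)/7^5 = 4!/7^5 = 24/16807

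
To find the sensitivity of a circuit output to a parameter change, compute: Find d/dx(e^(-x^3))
Chain rule: d/dx[e^u]=e^u · u' where u=-x^3
u'=-3x^2

Answer: -3x^2·e^(-x^3)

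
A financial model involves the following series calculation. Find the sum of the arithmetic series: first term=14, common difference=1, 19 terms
Last term: a_n = 14+(19-1)·1 = 32
Sum = n(a_1+a_n)/2 = 19(14+32)/2 = 437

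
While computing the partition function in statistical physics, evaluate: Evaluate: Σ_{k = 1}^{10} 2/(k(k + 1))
Partial fractions: 2/(k(k+1)) = 2/k - 2/(k+1)
Telescoping sum: 2(1-1/11) = 2·10/11

Answer: 20/11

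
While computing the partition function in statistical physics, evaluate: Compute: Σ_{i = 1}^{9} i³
Using formula: Σ i^3=[n(n + 1)/2]²=[9·10/2]²=2025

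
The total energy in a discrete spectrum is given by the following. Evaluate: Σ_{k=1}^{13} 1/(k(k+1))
Partial fractions: 1/(k(k + 1)) = 1/k - 1/(k + 1)
Telescoping sum: 1(1 - 1/14) = 1·13/14

Answer: 13/14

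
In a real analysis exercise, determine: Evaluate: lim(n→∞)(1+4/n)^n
This is the definition of e^4: lim(1+4/n)^n = e^4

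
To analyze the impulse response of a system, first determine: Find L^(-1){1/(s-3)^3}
L^(-1){1/(s-a)^n} = t^(n-1)·e^(at)/(n-1)!
Here a = 3, n = 3: t^2·e^(3t)/2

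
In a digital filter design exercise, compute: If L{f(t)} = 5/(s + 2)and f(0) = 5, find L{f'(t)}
L{f'(t)} = s·F(s) - f(0) = 5s/(s+2)-5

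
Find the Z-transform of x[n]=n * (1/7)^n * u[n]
Using the property Z{n * a^n * u[n]}=az/(z-a)^2
With a=1/7: X(z)=(1/7)z/(z - 1/7)^2, |z| > 1/7

Answer: (1/7)z/(z - 1/7)^2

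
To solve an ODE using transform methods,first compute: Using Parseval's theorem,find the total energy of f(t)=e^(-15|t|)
Parseval's theorem: E=integral |f(t)|^2 dt=(1/2pi) integral |F(omega)|^2 domega
E=integral_{-inf}^{inf} e^(-30|t|) dt=2 * integral_0^inf e^(-30t) dt=2/(2 * 15)=1/15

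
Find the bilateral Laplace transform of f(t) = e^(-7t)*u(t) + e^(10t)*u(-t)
For e^(-7t)*u(t): L=1/(s+7), Re(s) > -7
For e^(10t)*u(-t): L=-1/(s-10), Re(s) < 10
Combined: F(s)=1/(s+7)-1/(s-10), -7 < Re(s) < 10

Answer: 1/(s+7)-1/(s-10), ROC: -7 < Re(s) < 10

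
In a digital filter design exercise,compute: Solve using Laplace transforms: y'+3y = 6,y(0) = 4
Take L of both sides: sY(s)-4+3Y(s)=6/s
Y(s)(s+3)=6/s+4
Y(s)=6/(s(s+3))+4/(s+3)
Partial fractions: 6/(s(s+3))=2/s - 2/(s+3)
So Y(s)=2/s+2/(s+3)
Inverse transform (L^(-1){1/s}=1, L^(-1){1/(s+3)}=e^(-3t)):

Answer: y(t)=2+2·e^(-3t)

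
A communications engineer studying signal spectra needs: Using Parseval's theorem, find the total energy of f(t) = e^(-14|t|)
Parseval's theorem: E = integral |f(t)|^2 dt = (1/2pi) integral |F(omega)|^2 domega
E = integral_{-inf}^{inf} e^(-28|t|) dt = 2 * integral_0^inf e^(-28t) dt = 2/(2 * 14) = 1/14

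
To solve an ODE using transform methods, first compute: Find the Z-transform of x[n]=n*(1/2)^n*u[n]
Using the property Z{n*a^n*u[n]}=az/(z-a)^2
With a=1/2: X(z)=(1/2)z/(z - 1/2)^2, |z| > 1/2

Answer: (1/2)z/(z - 1/2)^2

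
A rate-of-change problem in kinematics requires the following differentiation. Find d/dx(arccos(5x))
d/dx[arccos(u)]=-u'/√(1-u²), u=5x, u'=5

Answer: -5/√(1-25x²)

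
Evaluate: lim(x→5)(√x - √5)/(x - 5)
Multiply by conjugate (√x+√5)/(√x+√5):
=(x - 5)/((x - 5)(√x+√5))=1/(√x+√5)
As x → 5: 1/(2√5)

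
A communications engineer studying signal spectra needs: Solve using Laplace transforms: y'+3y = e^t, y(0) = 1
Take L: sY - 1 + 3Y=1/(s-1)
Y(s + 3)=1/(s-1) + 1
Y=1/((s-1)(s + 3)) + 1/(s + 3)
Partial fractions: 1/((s-1)(s + 3))=(1/4)/(s-1) - (1/4)/(s + 3)
So Y=(1/4)/(s-1) + (3/4)/(s + 3)
Inverse Laplace transform (L^(-1){1/(s-1)}=e^t, L^(-1){1/(s + 3)}=e^(-3t)):

Answer: y(t)=(1/4)·e^t + (3/4)·e^(-3t)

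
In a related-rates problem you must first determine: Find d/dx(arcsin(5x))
d/dx[arcsin(u)] = u'/√(1-u²), u = 5x, u' = 5

Answer: 5/√(1-25x²)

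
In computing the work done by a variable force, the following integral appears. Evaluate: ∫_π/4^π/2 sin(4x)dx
Antiderivative: -cos(4x)/4
Evaluate at bounds: [-cos(4·π/2)/4] - [-cos(4·π/4)/4]
=(-(1)+(-1))/4=-1/2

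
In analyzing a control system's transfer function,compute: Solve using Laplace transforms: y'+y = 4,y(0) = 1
Take L of both sides: sY(s) - 1 + Y(s) = 4/s
Y(s)(s + 1) = 4/s + 1
Y(s) = 4/(s(s + 1)) + 1/(s + 1)
Partial fractions: 4/(s(s + 1)) = 4/s - 4/(s + 1)
So Y(s) = 4/s - 3/(s + 1)
Inverse transform (L^(-1){1/s} = 1, L^(-1){1/(s + 1)} = e^(-t)):

Answer: y(t) = 4 - 3·e^(-t)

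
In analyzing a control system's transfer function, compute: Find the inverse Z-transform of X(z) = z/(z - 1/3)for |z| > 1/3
Standard pair: z/(z-a) <-> a^n * u[n] for causal signals
With a=1/3: x[n]=(1/3)^n * u[n]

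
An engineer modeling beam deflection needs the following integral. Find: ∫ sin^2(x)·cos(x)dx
Let u = sin(x), du = cos(x) dx
∫ u^2 du = u^3/3 + C

Answer: sin^3(x)/3 + C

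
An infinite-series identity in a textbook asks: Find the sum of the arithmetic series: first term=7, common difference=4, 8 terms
Last term: a_n = 7 + (8 - 1)·4 = 35
Sum = n(a_1 + a_n)/2 = 8(7 + 35)/2 = 168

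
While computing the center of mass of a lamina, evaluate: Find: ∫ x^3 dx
Using power rule: ∫ x^3 dx=1/4 x^4+C=(1/4)x^4+C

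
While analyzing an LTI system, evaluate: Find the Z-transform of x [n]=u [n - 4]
Using the time-shift property: Z{u[n-4]} = z^(-4) * z/(z-1)
= z^(-3)/(z-1)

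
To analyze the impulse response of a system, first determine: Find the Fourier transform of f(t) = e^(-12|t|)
Using the standard pair: F{e^(-a|t|)}=2a/(a^2+omega^2)
With a=12: F(omega)=24/(144+omega^2)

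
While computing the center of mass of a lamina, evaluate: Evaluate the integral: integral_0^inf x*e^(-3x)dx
This is a Gamma integral. Substitute u = 3x (du = 3 dx):
integral_0^inf x*e^(-3x) dx = (1/3^2) integral_0^inf u^1*e^(-u) du
= Gamma(2)/3^2 = 1!/3^2 = 1/9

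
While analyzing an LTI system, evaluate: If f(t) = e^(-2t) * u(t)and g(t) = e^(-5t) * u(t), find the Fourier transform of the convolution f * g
By the convolution theorem: F{f * g} = F(omega) * G(omega)
F(omega) = 1/(2 + j * omega), G(omega) = 1/(5 + j * omega)
F{f * g} = 1/((2 + j * omega)(5 + j * omega))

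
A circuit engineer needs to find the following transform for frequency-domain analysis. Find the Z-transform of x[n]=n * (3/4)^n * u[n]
Using the property Z{n * a^n * u[n]}=az/(z-a)^2
With a=3/4: X(z)=(3/4)z/(z - 3/4)^2, |z| > 3/4

Answer: (3/4)z/(z - 3/4)^2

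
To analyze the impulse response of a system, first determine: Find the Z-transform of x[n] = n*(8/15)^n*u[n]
Using the property Z{n*a^n*u[n]}=az/(z-a)^2
With a=8/15: X(z)=(8/15)z/(z - 8/15)^2, |z| > 8/15

Answer: (8/15)z/(z - 8/15)^2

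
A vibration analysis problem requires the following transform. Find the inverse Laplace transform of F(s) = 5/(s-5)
L^(-1){5/(s-a)}=c·e^(at)
Here a=5, c=5

Answer: 5e^(5t)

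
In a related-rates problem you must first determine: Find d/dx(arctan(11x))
d/dx[arctan(u)]=u'/(1 + u²), u=11x, u'=11

Answer: 11/(1 + 121x²)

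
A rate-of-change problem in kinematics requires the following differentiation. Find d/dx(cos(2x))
Chain rule: d/dx[cos(u)] = -sin(u)·u' where u = 2x
u' = 2

Answer: -2·sin(2x)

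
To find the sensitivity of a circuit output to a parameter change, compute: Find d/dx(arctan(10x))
d/dx[arctan(u)] = u'/(1 + u²), u = 10x, u' = 10

Answer: 10/(1 + 100x²)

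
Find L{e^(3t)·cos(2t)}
First shifting: L{e^(at)f(t)} = F(s-a)
L{cos(2t)} = s/(s²+4)
Shift: (s-3)/((s-3)²+4)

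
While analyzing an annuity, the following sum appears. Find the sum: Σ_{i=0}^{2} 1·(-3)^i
Geometric series: S = a(1 - r^n)/(1 - r)
a = 1, r = -3, n = 3
S = 1(1 + 27)/4 = 7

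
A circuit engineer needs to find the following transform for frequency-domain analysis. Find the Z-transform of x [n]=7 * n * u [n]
Z{n * u[n]}=z/(z-1)^2
By linearity: Z{7 * n * u[n]}=7z/(z-1)^2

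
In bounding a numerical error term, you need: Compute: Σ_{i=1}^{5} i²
Using formula: Σ i^2 = n(n+1)(2n+1)/6 = 5·6·11/6 = 55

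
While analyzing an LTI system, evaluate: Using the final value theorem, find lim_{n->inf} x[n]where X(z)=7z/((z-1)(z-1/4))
Final value theorem: lim x[n]=lim_{z->1} (z-1) * X(z)
(z-1) * X(z)=7z/(z-1/4)
As z->1: 7/(1 - 1/4)=7/(3/4)=28/3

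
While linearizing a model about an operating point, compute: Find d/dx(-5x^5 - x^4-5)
Power rule: d/dx(ax^n)=n·a·x^(n-1)
Term by term: -25·x^4 - 4·x^3

Answer: -25x^4 - 4x^3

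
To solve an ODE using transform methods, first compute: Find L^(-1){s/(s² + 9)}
L^(-1){s/(s²+w²)} = cos(wt)
Here w = 3

Answer: cos(3t)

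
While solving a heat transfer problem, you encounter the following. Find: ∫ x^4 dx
Using power rule: ∫ x^4 dx=1/5 x^5 + C=(1/5)x^5 + C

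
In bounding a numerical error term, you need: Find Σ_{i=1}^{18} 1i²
=1·n(n+1)(2n+1)/6=1·18·19·37/6=2109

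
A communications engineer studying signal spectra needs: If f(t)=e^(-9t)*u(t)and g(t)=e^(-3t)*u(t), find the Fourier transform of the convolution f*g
By the convolution theorem: F{f*g} = F(omega)*G(omega)
F(omega) = 1/(9+j*omega), G(omega) = 1/(3+j*omega)
F{f*g} = 1/((9+j*omega)(3+j*omega))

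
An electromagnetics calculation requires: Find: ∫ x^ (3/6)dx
Power rule: ∫ x^(1/2) dx=x^(3/2)/(3/2)+C

Answer: (2/3)·x^(3/2)+C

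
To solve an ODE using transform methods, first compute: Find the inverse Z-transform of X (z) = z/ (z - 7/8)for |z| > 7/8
Standard pair: z/(z-a) <-> a^n*u[n] for causal signals
With a = 7/8: x[n] = (7/8)^n*u[n]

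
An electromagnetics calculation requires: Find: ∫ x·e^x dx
Integration by parts: u=x, dv=e^x dx
du=dx, v=e^x
=x·e^x - ∫ e^x dx
=x·e^x - e^x + C

Answer: e^x(x - 1) + C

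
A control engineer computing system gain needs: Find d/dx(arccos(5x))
d/dx[arccos(u)] = -u'/√(1-u²), u = 5x, u' = 5

Answer: -5/√(1 - 25x²)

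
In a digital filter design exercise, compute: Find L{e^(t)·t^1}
First shifting: L{e^(at)f(t)} = F(s-a)
L{t^1} = 1/s^2
Shift s → s-1: 1/(s-1)^2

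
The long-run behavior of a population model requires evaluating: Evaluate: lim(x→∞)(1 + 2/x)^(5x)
Rewrite as [(1 + 2/x)^x]^5.
lim(1 + 2/x)^x = e^2, so limit = (e^2)^5 = e^10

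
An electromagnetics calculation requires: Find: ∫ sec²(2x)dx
Since d/dx[tan(2x)]=2sec²(2x), integral=tan(2x)/2 + C

Answer: (1/2)tan(2x) + C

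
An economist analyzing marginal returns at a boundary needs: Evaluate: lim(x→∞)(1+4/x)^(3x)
Rewrite as [(1 + 4/x)^x]^3.
lim(1 + 4/x)^x=e^4, so limit=(e^4)^3=e^12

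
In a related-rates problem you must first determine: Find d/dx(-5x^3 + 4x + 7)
Power rule: d/dx(ax^n)=n·a·x^(n-1)
Term by term: -15·x^2+4

Answer: -15x^2+4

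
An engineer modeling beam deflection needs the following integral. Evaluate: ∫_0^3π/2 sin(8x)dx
Antiderivative: -cos(8x)/8
Evaluate at bounds: [-cos(8·3π/2)/8] - [-cos(8·0)/8]
= (-(1)+(1))/8 = 0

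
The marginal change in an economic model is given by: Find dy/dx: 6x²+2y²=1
Differentiate: 12x + 4y·(dy/dx)=0
dy/dx=-12x/(4y)=-3·(x/y)

Answer: dy/dx=-3·(x/y)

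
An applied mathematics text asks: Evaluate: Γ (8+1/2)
Γ(n + 1/2)=(2n)!√π/(4^n·n!)
=20922789888000√π/(65536·40320)=(2027025/256)·√π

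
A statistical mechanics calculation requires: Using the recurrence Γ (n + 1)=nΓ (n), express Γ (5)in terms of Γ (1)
Γ(5)=4Γ(4)=4·3Γ(3)=...=4!·Γ(1)=24·Γ(1)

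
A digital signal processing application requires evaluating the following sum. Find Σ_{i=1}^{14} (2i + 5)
=2·Σ i + 5·14=2·105 + 70=280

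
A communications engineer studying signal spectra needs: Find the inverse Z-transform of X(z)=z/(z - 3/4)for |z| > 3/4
Standard pair: z/(z-a) <-> a^n*u[n] for causal signals
With a=3/4: x[n]=(3/4)^n*u[n]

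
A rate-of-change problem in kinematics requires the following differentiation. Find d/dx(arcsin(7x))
d/dx[arcsin(u)]=u'/√(1-u²), u=7x, u'=7

Answer: 7/√(1 - 49x²)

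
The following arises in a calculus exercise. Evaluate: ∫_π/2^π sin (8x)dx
Antiderivative: -cos(8x)/8
Evaluate at bounds: [-cos(8·π)/8] - [-cos(8·π/2)/8]
= (-(1)+(1))/8 = 0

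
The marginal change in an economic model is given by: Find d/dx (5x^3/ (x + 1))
Quotient rule: (f/g)' = (f'g - fg')/g²
f = 5x^3, f' = 15x^2
g = x + 1, g' = 1

Answer: (15x^2·(x + 1) - 5x^3)/(x + 1)²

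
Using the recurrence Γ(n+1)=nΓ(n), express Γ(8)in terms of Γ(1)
Γ(8) = 7Γ(7) = 7·6Γ(6) = ... = 7!·Γ(1) = 5040·Γ(1)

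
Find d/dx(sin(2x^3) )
Chain rule: d/dx[sin(u)]=cos(u)·u' where u=2x^3
u'=6x^2

Answer: 6x^2·cos(2x^3)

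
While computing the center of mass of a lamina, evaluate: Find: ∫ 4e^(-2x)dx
Since d/dx[e^(-2x)] = -2e^(-2x), we get -2 e^(-2x)+C

Answer: -2e^(-2x)+C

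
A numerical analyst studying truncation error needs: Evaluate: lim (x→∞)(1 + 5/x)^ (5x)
Rewrite as [(1 + 5/x)^x]^5.
lim(1 + 5/x)^x=e^5, so limit=(e^5)^5=e^25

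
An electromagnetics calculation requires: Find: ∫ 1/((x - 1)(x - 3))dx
Partial fractions: 1/((x-1)(x-3))=A/(x-1)+B/(x-3)
A=-1/2, B=1/2
∫ [-1/2· 1/(x-1)+1/2· 1/(x-3)] dx
=(1/2)[ln|x-3| - ln|x-1|]+C

Answer: (1/2)·ln|(x-3)/(x-1)|+C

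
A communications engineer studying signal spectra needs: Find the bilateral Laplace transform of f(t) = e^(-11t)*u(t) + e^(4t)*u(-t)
For e^(-11t) * u(t): L=1/(s+11), Re(s) > -11
For e^(4t) * u(-t): L=-1/(s-4), Re(s) < 4
Combined: F(s)=1/(s+11)-1/(s-4), -11 < Re(s) < 4

Answer: 1/(s+11)-1/(s-4), ROC: -11 < Re(s) < 4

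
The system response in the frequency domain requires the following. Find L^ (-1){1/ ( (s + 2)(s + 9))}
Partial fractions: 1/((s + 2)(s + 9))=A/(s + 2) + B/(s + 9)
Cover-up: A=1/(s + 9)|_{s=-2}=1/7; B=1/(s + 2)|_{s=-9}=-1/7
L^(-1)=(1/7)e^(-2t) - (1/7)e^(-9t)

Answer: (1/7)(e^(-2t) - e^(-9t))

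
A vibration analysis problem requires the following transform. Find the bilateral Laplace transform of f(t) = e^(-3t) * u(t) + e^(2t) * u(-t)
For e^(-3t)*u(t): L=1/(s+3), Re(s) > -3
For e^(2t)*u(-t): L=-1/(s-2), Re(s) < 2
Combined: F(s)=1/(s+3)-1/(s-2), -3 < Re(s) < 2

Answer: 1/(s+3)-1/(s-2), ROC: -3 < Re(s) < 2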